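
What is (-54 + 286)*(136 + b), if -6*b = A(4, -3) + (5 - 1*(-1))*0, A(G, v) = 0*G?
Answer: 31552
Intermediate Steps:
A(G, v) = 0
b = 0 (b = -(0 + (5 - 1*(-1))*0)/6 = -(0 + (5 + 1)*0)/6 = -(0 + 6*0)/6 = -(0 + 0)/6 = -⅙*0 = 0)
(-54 + 286)*(136 + b) = (-54 + 286)*(136 + 0) = 232*136 = 31552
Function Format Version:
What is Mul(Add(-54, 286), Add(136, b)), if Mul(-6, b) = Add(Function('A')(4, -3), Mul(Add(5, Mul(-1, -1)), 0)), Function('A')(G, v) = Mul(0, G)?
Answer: 31552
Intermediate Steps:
Function('A')(G, v) = 0
b = 0 (b = Mul(Rational(-1, 6), Add(0, Mul(Add(5, Mul(-1, -1)), 0))) = Mul(Rational(-1, 6), Add(0, Mul(Add(5, 1), 0))) = Mul(Rational(-1, 6), Add(0, Mul(6, 0))) = Mul(Rational(-1, 6), Add(0, 0)) = Mul(Rational(-1, 6), 0) = 0)
Mul(Add(-54, 286), Add(136, b)) = Mul(Add(-54, 286), Add(136, 0)) = Mul(232, 136) = 31552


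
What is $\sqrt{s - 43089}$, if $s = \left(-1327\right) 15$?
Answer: $i \sqrt{62994} \approx 250.99 i$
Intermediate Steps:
$s = -19905$
$\sqrt{s - 43089} = \sqrt{-19905 - 43089} = \sqrt{-62994} = i \sqrt{62994}$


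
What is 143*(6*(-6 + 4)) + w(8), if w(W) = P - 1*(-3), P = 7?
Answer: -1706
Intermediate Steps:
w(W) = 10 (w(W) = 7 - 1*(-3) = 7 + 3 = 10)
143*(6*(-6 + 4)) + w(8) = 143*(6*(-6 + 4)) + 10 = 143*(6*(-2)) + 10 = 143*(-12) + 10 = -1716 + 10 = -1706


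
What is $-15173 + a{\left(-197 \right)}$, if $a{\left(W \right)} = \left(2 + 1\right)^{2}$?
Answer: $-15164$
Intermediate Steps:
$a{\left(W \right)} = 9$ ($a{\left(W \right)} = 3^{2} = 9$)
$-15173 + a{\left(-197 \right)} = -15173 + 9 = -15164$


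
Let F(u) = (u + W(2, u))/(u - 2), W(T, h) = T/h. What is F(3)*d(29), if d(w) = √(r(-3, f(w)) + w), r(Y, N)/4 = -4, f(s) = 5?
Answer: 11*√13/3 ≈ 13.220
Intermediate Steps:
r(Y, N) = -16 (r(Y, N) = 4*(-4) = -16)
d(w) = √(-16 + w)
F(u) = (u + 2/u)/(-2 + u) (F(u) = (u + 2/u)/(u - 2) = (u + 2/u)/(-2 + u))
F(3)*d(29) = ((2 + 3²)/(3*(-2 + 3)))*√(-16 + 29) = ((⅓)*(2 + 9)/1)*√13 = ((⅓)*1*11)*√13 = 11*√13/3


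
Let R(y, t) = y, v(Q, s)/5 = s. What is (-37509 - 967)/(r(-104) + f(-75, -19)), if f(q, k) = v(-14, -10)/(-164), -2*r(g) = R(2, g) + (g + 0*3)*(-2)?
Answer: 3155032/8585 ≈ 367.51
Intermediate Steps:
v(Q, s) = 5*s
r(g) = -1 + g (r(g) = -(2 + (g + 0*3)*(-2))/2 = -(2 + (g + 0)*(-2))/2 = -(2 + g*(-2))/2 = -(2 - 2*g)/2 = -1 + g)
f(q, k) = 25/82 (f(q, k) = (5*(-10))/(-164) = -50*(-1/164) = 25/82)
(-37509 - 967)/(r(-104) + f(-75, -19)) = (-37509 - 967)/((-1 - 104) + 25/82) = -38476/(-105 + 25/82) = -38476/(-8585/82) = -38476*(-82/8585) = 3155032/8585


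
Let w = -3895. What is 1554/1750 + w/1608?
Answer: -308387/201000 ≈ -1.5343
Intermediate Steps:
1554/1750 + w/1608 = 1554/1750 - 3895/1608 = 1554*(1/1750) - 3895*1/1608 = 111/125 - 3895/1608 = -308387/201000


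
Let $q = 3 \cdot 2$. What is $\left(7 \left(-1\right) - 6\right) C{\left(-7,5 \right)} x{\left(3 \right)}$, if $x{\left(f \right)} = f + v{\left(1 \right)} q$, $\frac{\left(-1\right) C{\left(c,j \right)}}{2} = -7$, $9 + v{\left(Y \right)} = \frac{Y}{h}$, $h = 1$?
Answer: $8190$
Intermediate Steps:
$v{\left(Y \right)} = -9 + Y$ ($v{\left(Y \right)} = -9 + \frac{Y}{1} = -9 + Y 1 = -9 + Y$)
$q = 6$
$C{\left(c,j \right)} = 14$ ($C{\left(c,j \right)} = \left(-2\right) \left(-7\right) = 14$)
$x{\left(f \right)} = -48 + f$ ($x{\left(f \right)} = f + \left(-9 + 1\right) 6 = f - 48 = -48 + f$)
$\left(7 \left(-1\right) - 6\right) C{\left(-7,5 \right)} x{\left(3 \right)} = \left(7 \left(-1\right) - 6\right) 14 \left(-48 + 3\right) = \left(-7 - 6\right) 14 \left(-45\right) = \left(-13\right) 14 \left(-45\right) = \left(-182\right) \left(-45\right) = 8190$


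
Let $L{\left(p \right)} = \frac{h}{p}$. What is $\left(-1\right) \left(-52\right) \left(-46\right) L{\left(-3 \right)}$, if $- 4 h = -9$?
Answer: $1794$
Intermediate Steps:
$h = \frac{9}{4}$ ($h = \left(- \frac{1}{4}\right) \left(-9\right) = \frac{9}{4} \approx 2.25$)
$L{\left(p \right)} = \frac{9}{4 p}$
$\left(-1\right) \left(-52\right) \left(-46\right) L{\left(-3 \right)} = \left(-1\right) \left(-52\right) \left(-46\right) \frac{9}{4 \left(-3\right)} = 52 \left(-46\right) \frac{9}{4} \left(- \frac{1}{3}\right) = \left(-2392\right) \left(- \frac{3}{4}\right) = 1794$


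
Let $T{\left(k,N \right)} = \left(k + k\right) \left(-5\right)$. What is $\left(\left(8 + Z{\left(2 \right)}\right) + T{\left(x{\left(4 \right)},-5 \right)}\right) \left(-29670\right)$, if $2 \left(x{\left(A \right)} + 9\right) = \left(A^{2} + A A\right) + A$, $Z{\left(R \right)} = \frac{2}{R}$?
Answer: $2403270$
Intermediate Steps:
$x{\left(A \right)} = -9 + A^{2} + \frac{A}{2}$ ($x{\left(A \right)} = -9 + \frac{\left(A^{2} + A A\right) + A}{2} = -9 + \frac{\left(A^{2} + A^{2}\right) + A}{2} = -9 + \frac{2 A^{2} + A}{2} = -9 + \frac{A + 2 A^{2}}{2} = -9 + \left(A^{2} + \frac{A}{2}\right) = -9 + A^{2} + \frac{A}{2}$)
$T{\left(k,N \right)} = - 10 k$ ($T{\left(k,N \right)} = 2 k \left(-5\right) = - 10 k$)
$\left(\left(8 + Z{\left(2 \right)}\right) + T{\left(x{\left(4 \right)},-5 \right)}\right) \left(-29670\right) = \left(\left(8 + \frac{2}{2}\right) - 10 \left(-9 + 4^{2} + \frac{1}{2} \cdot 4\right)\right) \left(-29670\right) = \left(\left(8 + 2 \cdot \frac{1}{2}\right) - 10 \left(-9 + 16 + 2\right)\right) \left(-29670\right) = \left(\left(8 + 1\right) - 90\right) \left(-29670\right) = \left(9 - 90\right) \left(-29670\right) = \left(-81\right) \left(-29670\right) = 2403270$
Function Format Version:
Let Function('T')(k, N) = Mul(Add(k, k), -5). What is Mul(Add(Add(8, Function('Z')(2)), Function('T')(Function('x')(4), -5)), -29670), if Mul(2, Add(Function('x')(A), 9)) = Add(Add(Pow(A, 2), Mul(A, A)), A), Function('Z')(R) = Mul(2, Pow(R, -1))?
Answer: 2403270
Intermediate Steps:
Function('x')(A) = Add(-9, Pow(A, 2), Mul(Rational(1, 2), A)) (Function('x')(A) = Add(-9, Mul(Rational(1, 2), Add(Add(Pow(A, 2), Mul(A, A)), A))) = Add(-9, Mul(Rational(1, 2), Add(Add(Pow(A, 2), Pow(A, 2)), A))) = Add(-9, Mul(Rational(1, 2), Add(Mul(2, Pow(A, 2)), A))) = Add(-9, Mul(Rational(1, 2), Add(A, Mul(2, Pow(A, 2))))) = Add(-9, Add(Pow(A, 2), Mul(Rational(1, 2), A))) = Add(-9, Pow(A, 2), Mul(Rational(1, 2), A)))
Function('T')(k, N) = Mul(-10, k) (Function('T')(k, N) = Mul(Mul(2, k), -5) = Mul(-10, k))
Mul(Add(Add(8, Function('Z')(2)), Function('T')(Function('x')(4), -5)), -29670) = Mul(Add(Add(8, Mul(2, Pow(2, -1))), Mul(-10, Add(-9, Pow(4, 2), Mul(Rational(1, 2), 4)))), -29670) = Mul(Add(Add(8, Mul(2, Rational(1, 2))), Mul(-10, Add(-9, 16, 2))), -29670) = Mul(Add(Add(8, 1), Mul(-10, 9)), -29670) = Mul(Add(9, -90), -29670) = Mul(-81, -29670) = 2403270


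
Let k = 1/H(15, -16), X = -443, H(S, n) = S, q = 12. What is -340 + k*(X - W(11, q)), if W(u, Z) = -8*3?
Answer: -5519/15 ≈ -367.93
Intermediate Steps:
W(u, Z) = -24
k = 1/15 ≈ 0.066667
-340 + k*(X - W(11, q)) = -340 + (-443 - 1*(-24))/15 = -340 + (-443 + 24)/15 = -340 + (1/15)*(-419) = -340 - 419/15 = -5519/15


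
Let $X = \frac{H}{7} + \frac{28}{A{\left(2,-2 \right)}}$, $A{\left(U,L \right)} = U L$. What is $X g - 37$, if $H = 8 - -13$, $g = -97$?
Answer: $351$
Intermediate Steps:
$A{\left(U,L \right)} = L U$
$H = 21$ ($H = 8 + 13 = 21$)
$X = -4$ ($X = \frac{21}{7} + \frac{28}{\left(-2\right) 2} = 21 \cdot \frac{1}{7} + \frac{28}{-4} = 3 + 28 \left(- \frac{1}{4}\right) = 3 - 7 = -4$)
$X g - 37 = \left(-4\right) \left(-97\right) - 37 = 388 - 37 = 351$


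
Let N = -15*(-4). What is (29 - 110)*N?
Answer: -4860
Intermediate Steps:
N = 60 (N = -3*(-20) = 60)
(29 - 110)*N = (29 - 110)*60 = -81*60 = -4860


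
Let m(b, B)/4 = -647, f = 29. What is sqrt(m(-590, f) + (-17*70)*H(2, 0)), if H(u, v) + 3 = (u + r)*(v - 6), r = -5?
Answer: I*sqrt(20438) ≈ 142.96*I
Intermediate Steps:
m(b, B) = -2588 (m(b, B) = 4*(-647) = -2588)
H(u, v) = -3 + (-6 + v)*(-5 + u) (H(u, v) = -3 + (u - 5)*(v - 6) = -3 + (-5 + u)*(-6 + v) = -3 + (-6 + v)*(-5 + u))
sqrt(m(-590, f) + (-17*70)*H(2, 0)) = sqrt(-2588 + (-17*70)*(27 - 6*2 - 5*0 + 2*0)) = sqrt(-2588 - 1190*(27 - 12 + 0 + 0)) = sqrt(-2588 - 1190*15) = sqrt(-2588 - 17850) = sqrt(-20438) = I*sqrt(20438)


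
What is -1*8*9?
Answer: -72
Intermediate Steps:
-1*8*9 = -8*9 = -72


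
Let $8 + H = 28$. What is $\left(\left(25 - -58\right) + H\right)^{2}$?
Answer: $10609$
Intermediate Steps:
$H = 20$ ($H = -8 + 28 = 20$)
$\left(\left(25 - -58\right) + H\right)^{2} = \left(\left(25 - -58\right) + 20\right)^{2} = \left(\left(25 + 58\right) + 20\right)^{2} = \left(83 + 20\right)^{2} = 103^{2} = 10609$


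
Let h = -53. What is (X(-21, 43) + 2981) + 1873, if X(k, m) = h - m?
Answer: 4758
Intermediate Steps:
X(k, m) = -53 - m
(X(-21, 43) + 2981) + 1873 = ((-53 - 1*43) + 2981) + 1873 = ((-53 - 43) + 2981) + 1873 = (-96 + 2981) + 1873 = 2885 + 1873 = 4758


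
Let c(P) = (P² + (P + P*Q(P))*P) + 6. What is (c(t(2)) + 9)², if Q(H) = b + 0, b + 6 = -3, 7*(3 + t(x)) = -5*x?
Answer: 732736/49 ≈ 14954.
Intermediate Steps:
t(x) = -3 - 5*x/7 (t(x) = -3 + (-5*x)/7 = -3 - 5*x/7)
b = -9 (b = -6 - 3 = -9)
Q(H) = -9 (Q(H) = -9 + 0 = -9)
c(P) = 6 - 7*P² (c(P) = (P² + (P + P*(-9))*P) + 6 = (P² + (P - 9*P)*P) + 6 = (P² + (-8*P)*P) + 6 = (P² - 8*P²) + 6 = -7*P² + 6 = 6 - 7*P²)
(c(t(2)) + 9)² = ((6 - 7*(-3 - 5/7*2)²) + 9)² = ((6 - 7*(-3 - 10/7)²) + 9)² = ((6 - 7*(-31/7)²) + 9)² = ((6 - 7*961/49) + 9)² = ((6 - 961/7) + 9)² = (-919/7 + 9)² = (-856/7)² = 732736/49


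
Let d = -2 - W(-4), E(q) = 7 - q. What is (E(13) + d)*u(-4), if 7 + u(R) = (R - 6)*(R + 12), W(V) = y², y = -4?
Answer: 2088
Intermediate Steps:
W(V) = 16 (W(V) = (-4)² = 16)
u(R) = -7 + (-6 + R)*(12 + R) (u(R) = -7 + (R - 6)*(R + 12) = -7 + (-6 + R)*(12 + R))
d = -18 (d = -2 - 1*16 = -2 - 16 = -18)
(E(13) + d)*u(-4) = ((7 - 1*13) - 18)*(-79 + (-4)² + 6*(-4)) = ((7 - 13) - 18)*(-79 + 16 - 24) = (-6 - 18)*(-87) = -24*(-87) = 2088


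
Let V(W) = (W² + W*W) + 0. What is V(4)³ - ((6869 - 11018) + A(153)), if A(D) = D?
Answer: 36764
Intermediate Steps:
V(W) = 2*W² (V(W) = (W² + W²) + 0 = 2*W² + 0 = 2*W²)
V(4)³ - ((6869 - 11018) + A(153)) = (2*4²)³ - ((6869 - 11018) + 153) = (2*16)³ - (-4149 + 153) = 32³ - 1*(-3996) = 32768 + 3996 = 36764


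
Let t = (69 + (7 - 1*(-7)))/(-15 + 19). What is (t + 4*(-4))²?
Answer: 361/16 ≈ 22.563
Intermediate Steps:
t = 83/4 (t = (69 + (7 + 7))/4 = (69 + 14)*(¼) = 83*(¼) = 83/4 ≈ 20.750)
(t + 4*(-4))² = (83/4 + 4*(-4))² = (83/4 - 16)² = (19/4)² = 361/16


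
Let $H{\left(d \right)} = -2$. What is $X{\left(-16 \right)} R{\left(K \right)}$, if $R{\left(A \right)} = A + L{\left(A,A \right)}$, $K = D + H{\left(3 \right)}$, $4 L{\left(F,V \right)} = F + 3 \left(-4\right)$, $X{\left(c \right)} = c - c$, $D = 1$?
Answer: $0$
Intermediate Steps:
$X{\left(c \right)} = 0$
$L{\left(F,V \right)} = -3 + \frac{F}{4}$ ($L{\left(F,V \right)} = \frac{F + 3 \left(-4\right)}{4} = \frac{F - 12}{4} = \frac{-12 + F}{4} = -3 + \frac{F}{4}$)
$K = -1$ ($K = 1 - 2 = -1$)
$R{\left(A \right)} = -3 + \frac{5 A}{4}$ ($R{\left(A \right)} = A + \left(-3 + \frac{A}{4}\right) = -3 + \frac{5 A}{4}$)
$X{\left(-16 \right)} R{\left(K \right)} = 0 \left(-3 + \frac{5}{4} \left(-1\right)\right) = 0 \left(-3 - \frac{5}{4}\right) = 0 \left(- \frac{17}{4}\right) = 0$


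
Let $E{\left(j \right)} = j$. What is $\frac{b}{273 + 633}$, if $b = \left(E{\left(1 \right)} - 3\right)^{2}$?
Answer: $\frac{2}{453} \approx 0.004415$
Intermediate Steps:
$b = 4$ ($b = \left(1 - 3\right)^{2} = \left(-2\right)^{2} = 4$)
$\frac{b}{273 + 633} = \frac{1}{273 + 633} \cdot 4 = \frac{1}{906} \cdot 4 = \frac{2}{453}$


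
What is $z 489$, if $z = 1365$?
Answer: $667485$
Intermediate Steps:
$z 489 = 1365 \cdot 489 = 667485$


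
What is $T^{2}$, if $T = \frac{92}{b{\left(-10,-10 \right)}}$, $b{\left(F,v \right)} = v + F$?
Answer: $\frac{529}{25} \approx 21.16$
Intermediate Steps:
$b{\left(F,v \right)} = F + v$
$T = - \frac{23}{5}$ ($T = \frac{92}{-10 - 10} = \frac{92}{-20} = 92 \left(- \frac{1}{20}\right) = - \frac{23}{5} \approx -4.6$)
$T^{2} = \left(- \frac{23}{5}\right)^{2} = \frac{529}{25}$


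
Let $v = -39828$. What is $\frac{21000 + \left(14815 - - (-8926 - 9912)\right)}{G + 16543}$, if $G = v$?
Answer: $- \frac{16977}{23285} \approx -0.7291$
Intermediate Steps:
$G = -39828$
$\frac{21000 + \left(14815 - - (-8926 - 9912)\right)}{G + 16543} = \frac{21000 + \left(14815 - - (-8926 - 9912)\right)}{-39828 + 16543} = \frac{21000 + \left(14815 - \left(-1\right) \left(-18838\right)\right)}{-23285} = \left(21000 + \left(14815 - 18838\right)\right) \left(- \frac{1}{23285}\right) = \left(21000 - 4023\right) \left(- \frac{1}{23285}\right) = 16977 \left(- \frac{1}{23285}\right) = - \frac{16977}{23285}$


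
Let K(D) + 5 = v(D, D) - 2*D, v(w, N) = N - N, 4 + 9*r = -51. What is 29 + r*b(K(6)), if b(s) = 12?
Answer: -133/3 ≈ -44.333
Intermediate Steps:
r = -55/9 (r = -4/9 + (1/9)*(-51) = -4/9 - 17/3 = -55/9 ≈ -6.1111)
v(w, N) = 0
K(D) = -5 - 2*D (K(D) = -5 + (0 - 2*D) = -5 - 2*D)
29 + r*b(K(6)) = 29 - 55/9*12 = 29 - 220/3 = -133/3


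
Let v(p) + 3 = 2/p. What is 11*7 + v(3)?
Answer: 224/3 ≈ 74.667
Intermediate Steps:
v(p) = -3 + 2/p
11*7 + v(3) = 11*7 + (-3 + 2/3) = 77 + (-3 + 2*(⅓)) = 77 + (-3 + ⅔) = 77 - 7/3 = 224/3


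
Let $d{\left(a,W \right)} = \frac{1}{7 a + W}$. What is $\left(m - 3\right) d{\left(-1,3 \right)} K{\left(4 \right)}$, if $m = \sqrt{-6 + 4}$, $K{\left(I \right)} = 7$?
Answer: $\frac{21}{4} - \frac{7 i \sqrt{2}}{4} \approx 5.25 - 2.4749 i$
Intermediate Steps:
$d{\left(a,W \right)} = \frac{1}{W + 7 a}$
$m = i \sqrt{2}$ ($m = \sqrt{-2} = i \sqrt{2} \approx 1.4142 i$)
$\left(m - 3\right) d{\left(-1,3 \right)} K{\left(4 \right)} = \frac{i \sqrt{2} - 3}{3 + 7 \left(-1\right)} 7 = \frac{i \sqrt{2} + \left(-4 + 1\right)}{3 - 7} \cdot 7 = \frac{i \sqrt{2} - 3}{-4} \cdot 7 = \left(-3 + i \sqrt{2}\right) \left(- \frac{1}{4}\right) 7 = \left(\frac{3}{4} - \frac{i \sqrt{2}}{4}\right) 7 = \frac{21}{4} - \frac{7 i \sqrt{2}}{4}$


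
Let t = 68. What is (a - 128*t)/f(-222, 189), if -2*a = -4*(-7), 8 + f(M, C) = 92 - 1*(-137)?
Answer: -8718/221 ≈ -39.448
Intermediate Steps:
f(M, C) = 221 (f(M, C) = -8 + (92 - 1*(-137)) = -8 + (92 + 137) = -8 + 229 = 221)
a = -14 (a = -(-2)*(-7) = -½*28 = -14)
(a - 128*t)/f(-222, 189) = (-14 - 128*68)/221 = (-14 - 8704)*(1/221) = -8718*1/221 = -8718/221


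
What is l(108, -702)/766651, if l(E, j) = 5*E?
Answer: 540/766651 ≈ 0.00070436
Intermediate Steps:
l(108, -702)/766651 = (5*108)/766651 = 540*(1/766651) = 540/766651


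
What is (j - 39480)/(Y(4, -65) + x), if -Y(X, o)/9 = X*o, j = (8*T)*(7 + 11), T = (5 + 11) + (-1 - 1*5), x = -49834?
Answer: 19020/23747 ≈ 0.80094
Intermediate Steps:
T = 10 (T = 16 + (-1 - 5) = 16 - 6 = 10)
j = 1440 (j = (8*10)*(7 + 11) = 80*18 = 1440)
Y(X, o) = -9*X*o
(j - 39480)/(Y(4, -65) + x) = (1440 - 39480)/(-9*4*(-65) - 49834) = -38040/(2340 - 49834) = -38040/(-47494) = -38040*(-1/47494) = 19020/23747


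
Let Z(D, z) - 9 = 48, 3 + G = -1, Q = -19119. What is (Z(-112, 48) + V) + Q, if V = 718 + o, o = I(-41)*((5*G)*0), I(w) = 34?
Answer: -18344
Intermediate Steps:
G = -4 (G = -3 - 1 = -4)
Z(D, z) = 57 (Z(D, z) = 9 + 48 = 57)
o = 0 (o = 34*((5*(-4))*0) = 34*(-20*0) = 34*0 = 0)
V = 718 (V = 718 + 0 = 718)
(Z(-112, 48) + V) + Q = (57 + 718) - 19119 = 775 - 19119 = -18344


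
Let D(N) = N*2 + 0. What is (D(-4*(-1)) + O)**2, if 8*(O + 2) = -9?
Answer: 1521/64 ≈ 23.766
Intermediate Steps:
O = -25/8 (O = -2 + (1/8)*(-9) = -2 - 9/8 = -25/8 ≈ -3.1250)
D(N) = 2*N (D(N) = 2*N + 0 = 2*N)
(D(-4*(-1)) + O)**2 = (2*(-4*(-1)) - 25/8)**2 = (2*4 - 25/8)**2 = (8 - 25/8)**2 = (39/8)**2 = 1521/64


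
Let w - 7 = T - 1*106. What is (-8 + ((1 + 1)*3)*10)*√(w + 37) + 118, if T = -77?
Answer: 118 + 52*I*√139 ≈ 118.0 + 613.07*I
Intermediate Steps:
w = -176 (w = 7 + (-77 - 1*106) = 7 + (-77 - 106) = 7 - 183 = -176)
(-8 + ((1 + 1)*3)*10)*√(w + 37) + 118 = (-8 + ((1 + 1)*3)*10)*√(-176 + 37) + 118 = (-8 + (2*3)*10)*√(-139) + 118 = (-8 + 6*10)*(I*√139) + 118 = (-8 + 60)*(I*√139) + 118 = 52*(I*√139) + 118 = 52*I*√139 + 118 = 118 + 52*I*√139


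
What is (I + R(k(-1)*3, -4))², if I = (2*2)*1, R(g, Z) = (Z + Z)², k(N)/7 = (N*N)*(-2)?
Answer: 4624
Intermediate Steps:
k(N) = -14*N² (k(N) = 7*((N*N)*(-2)) = 7*(N²*(-2)) = 7*(-2*N²) = -14*N²)
R(g, Z) = 4*Z² (R(g, Z) = (2*Z)² = 4*Z²)
I = 4 (I = 4*1 = 4)
(I + R(k(-1)*3, -4))² = (4 + 4*(-4)²)² = (4 + 4*16)² = (4 + 64)² = 68² = 4624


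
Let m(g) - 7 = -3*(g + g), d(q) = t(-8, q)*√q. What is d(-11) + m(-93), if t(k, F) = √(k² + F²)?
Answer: 565 + I*√2035 ≈ 565.0 + 45.111*I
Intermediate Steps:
t(k, F) = √(F² + k²)
d(q) = √q*√(64 + q²) (d(q) = √(q² + (-8)²)*√q = √(q² + 64)*√q = √(64 + q²)*√q = √q*√(64 + q²))
m(g) = 7 - 6*g (m(g) = 7 - 3*(g + g) = 7 - 6*g)
d(-11) + m(-93) = √(-11)*√(64 + (-11)²) + (7 - 6*(-93)) = (I*√11)*√(64 + 121) + (7 + 558) = (I*√11)*√185 + 565 = I*√2035 + 565 = 565 + I*√2035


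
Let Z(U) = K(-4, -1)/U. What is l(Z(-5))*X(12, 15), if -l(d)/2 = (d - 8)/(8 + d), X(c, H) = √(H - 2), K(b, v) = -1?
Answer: 78*√13/41 ≈ 6.8593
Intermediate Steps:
Z(U) = -1/U
X(c, H) = √(-2 + H)
l(d) = -2*(-8 + d)/(8 + d) (l(d) = -2*(d - 8)/(8 + d) = -2*(-8 + d)/(8 + d))
l(Z(-5))*X(12, 15) = (2*(8 - (-1)/(-5))/(8 - 1/(-5)))*√(-2 + 15) = (2*(8 - (-1)*(-1)/5)/(8 - 1*(-⅕)))*√13 = (2*(8 - 1*⅕)/(8 + ⅕))*√13 = (2*(8 - ⅕)/(41/5))*√13 = (2*(5/41)*(39/5))*√13 = 78*√13/41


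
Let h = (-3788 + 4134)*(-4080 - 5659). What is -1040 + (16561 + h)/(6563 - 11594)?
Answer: -626369/1677 ≈ -373.51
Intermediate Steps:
h = -3369694 (h = 346*(-9739) = -3369694)
-1040 + (16561 + h)/(6563 - 11594) = -1040 + (16561 - 3369694)/(6563 - 11594) = -1040 - 3353133/(-5031) = -1040 - 3353133*(-1/5031) = -1040 + 1117711/1677 = -626369/1677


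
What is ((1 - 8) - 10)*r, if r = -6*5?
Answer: 510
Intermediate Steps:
r = -30
((1 - 8) - 10)*r = ((1 - 8) - 10)*(-30) = (-7 - 10)*(-30) = -17*(-30) = 510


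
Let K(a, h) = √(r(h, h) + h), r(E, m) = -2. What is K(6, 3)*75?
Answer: 75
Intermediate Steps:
K(a, h) = √(-2 + h)
K(6, 3)*75 = √(-2 + 3)*75 = √1*75 = 1*75 = 75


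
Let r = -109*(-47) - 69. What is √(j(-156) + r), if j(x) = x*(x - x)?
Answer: 19*√14 ≈ 71.092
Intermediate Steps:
j(x) = 0 (j(x) = x*0 = 0)
r = 5054 (r = 5123 - 69 = 5054)
√(j(-156) + r) = √(0 + 5054) = √5054 = 19*√14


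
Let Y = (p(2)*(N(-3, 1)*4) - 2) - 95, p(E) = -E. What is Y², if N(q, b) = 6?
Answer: 21025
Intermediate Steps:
Y = -145 (Y = ((-1*2)*(6*4) - 2) - 95 = (-2*24 - 2) - 95 = (-48 - 2) - 95 = -50 - 95 = -145)
Y² = (-145)² = 21025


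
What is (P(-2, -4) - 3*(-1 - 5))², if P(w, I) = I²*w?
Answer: 196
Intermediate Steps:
P(w, I) = w*I²
(P(-2, -4) - 3*(-1 - 5))² = (-2*(-4)² - 3*(-1 - 5))² = (-2*16 - 3*(-6))² = (-32 + 18)² = (-14)² = 196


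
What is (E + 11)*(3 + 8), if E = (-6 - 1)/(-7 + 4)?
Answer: 440/3 ≈ 146.67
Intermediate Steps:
E = 7/3 (E = -7/(-3) = -7*(-⅓) = 7/3 ≈ 2.3333)
(E + 11)*(3 + 8) = (7/3 + 11)*(3 + 8) = (40/3)*11 = 440/3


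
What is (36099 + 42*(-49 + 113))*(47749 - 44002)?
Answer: 145334889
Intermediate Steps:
(36099 + 42*(-49 + 113))*(47749 - 44002) = (36099 + 42*64)*3747 = (36099 + 2688)*3747 = 38787*3747 = 145334889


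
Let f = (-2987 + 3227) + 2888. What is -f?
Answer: -3128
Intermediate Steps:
f = 3128 (f = 240 + 2888 = 3128)
-f = -1*3128 = -3128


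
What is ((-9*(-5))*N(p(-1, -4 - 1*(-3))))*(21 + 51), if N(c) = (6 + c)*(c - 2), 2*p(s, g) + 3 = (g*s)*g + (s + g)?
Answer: -48600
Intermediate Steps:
p(s, g) = -3/2 + g/2 + s/2 + s*g**2/2 (p(s, g) = -3/2 + ((g*s)*g + (s + g))/2 = -3/2 + (s*g**2 + (g + s))/2 = -3/2 + (g + s + s*g**2)/2 = -3/2 + (g/2 + s/2 + s*g**2/2) = -3/2 + g/2 + s/2 + s*g**2/2)
N(c) = (-2 + c)*(6 + c) (N(c) = (6 + c)*(-2 + c) = (-2 + c)*(6 + c))
((-9*(-5))*N(p(-1, -4 - 1*(-3))))*(21 + 51) = ((-9*(-5))*(-12 + (-3/2 + (-4 - 1*(-3))/2 + (1/2)*(-1) + (1/2)*(-1)*(-4 - 1*(-3))**2)**2 + 4*(-3/2 + (-4 - 1*(-3))/2 + (1/2)*(-1) + (1/2)*(-1)*(-4 - 1*(-3))**2)))*(21 + 51) = (45*(-12 + (-3/2 + (-4 + 3)/2 - 1/2 + (1/2)*(-1)*(-4 + 3)**2)**2 + 4*(-3/2 + (-4 + 3)/2 - 1/2 + (1/2)*(-1)*(-4 + 3)**2)))*72 = (45*(-12 + (-3/2 + (1/2)*(-1) - 1/2 + (1/2)*(-1)*(-1)**2)**2 + 4*(-3/2 + (1/2)*(-1) - 1/2 + (1/2)*(-1)*(-1)**2)))*72 = (45*(-12 + (-3/2 - 1/2 - 1/2 + (1/2)*(-1)*1)**2 + 4*(-3/2 - 1/2 - 1/2 + (1/2)*(-1)*1)))*72 = (45*(-12 + (-3/2 - 1/2 - 1/2 - 1/2)**2 + 4*(-3/2 - 1/2 - 1/2 - 1/2)))*72 = (45*(-12 + (-3)**2 + 4*(-3)))*72 = (45*(-12 + 9 - 12))*72 = (45*(-15))*72 = -675*72 = -48600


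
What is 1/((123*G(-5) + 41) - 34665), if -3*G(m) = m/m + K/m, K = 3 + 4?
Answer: -5/173038 ≈ -2.8895e-5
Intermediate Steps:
K = 7
G(m) = -⅓ - 7/(3*m) (G(m) = -(m/m + 7/m)/3 = -(1 + 7/m)/3 = -⅓ - 7/(3*m))
1/((123*G(-5) + 41) - 34665) = 1/((123*((⅓)*(-7 - 1*(-5))/(-5)) + 41) - 34665) = 1/((123*((⅓)*(-⅕)*(-7 + 5)) + 41) - 34665) = 1/((123*((⅓)*(-⅕)*(-2)) + 41) - 34665) = 1/((123*(2/15) + 41) - 34665) = 1/((82/5 + 41) - 34665) = 1/(287/5 - 34665) = 1/(-173038/5) = -5/173038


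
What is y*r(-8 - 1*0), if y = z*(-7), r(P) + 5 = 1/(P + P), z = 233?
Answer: 132111/16 ≈ 8256.9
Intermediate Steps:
r(P) = -5 + 1/(2*P) (r(P) = -5 + 1/(P + P) = -5 + 1/(2*P))
y = -1631 (y = 233*(-7) = -1631)
y*r(-8 - 1*0) = -1631*(-5 + 1/(2*(-8 - 1*0))) = -1631*(-5 + 1/(2*(-8 + 0))) = -1631*(-5 + (½)/(-8)) = -1631*(-5 + (½)*(-⅛)) = -1631*(-5 - 1/16) = -1631*(-81/16) = 132111/16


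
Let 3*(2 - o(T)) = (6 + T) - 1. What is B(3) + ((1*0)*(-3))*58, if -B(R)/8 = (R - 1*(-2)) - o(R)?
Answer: -136/3 ≈ -45.333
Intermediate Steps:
o(T) = 1/3 - T/3 (o(T) = 2 - ((6 + T) - 1)/3 = 2 - (5 + T)/3 = 2 + (-5/3 - T/3) = 1/3 - T/3)
B(R) = -40/3 - 32*R/3 (B(R) = -8*((R - 1*(-2)) - (1/3 - R/3)) = -8*((R + 2) + (-1/3 + R/3)) = -8*((2 + R) + (-1/3 + R/3)) = -8*(5/3 + 4*R/3) = -40/3 - 32*R/3)
B(3) + ((1*0)*(-3))*58 = (-40/3 - 32/3*3) + ((1*0)*(-3))*58 = (-40/3 - 32) + (0*(-3))*58 = -136/3 + 0*58 = -136/3 + 0 = -136/3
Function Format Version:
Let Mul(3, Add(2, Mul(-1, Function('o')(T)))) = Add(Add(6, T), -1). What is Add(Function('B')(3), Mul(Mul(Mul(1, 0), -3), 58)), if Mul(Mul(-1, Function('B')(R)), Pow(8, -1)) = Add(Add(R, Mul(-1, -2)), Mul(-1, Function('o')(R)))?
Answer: Rational(-136, 3) ≈ -45.333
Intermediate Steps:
Function('o')(T) = Add(Rational(1, 3), Mul(Rational(-1, 3), T)) (Function('o')(T) = Add(2, Mul(Rational(-1, 3), Add(Add(6, T), -1))) = Add(2, Mul(Rational(-1, 3), Add(5, T))) = Add(2, Add(Rational(-5, 3), Mul(Rational(-1, 3), T))) = Add(Rational(1, 3), Mul(Rational(-1, 3), T)))
Function('B')(R) = Add(Rational(-40, 3), Mul(Rational(-32, 3), R)) (Function('B')(R) = Mul(-8, Add(Add(R, Mul(-1, -2)), Mul(-1, Add(Rational(1, 3), Mul(Rational(-1, 3), R))))) = Mul(-8, Add(Add(R, 2), Add(Rational(-1, 3), Mul(Rational(1, 3), R)))) = Mul(-8, Add(Add(2, R), Add(Rational(-1, 3), Mul(Rational(1, 3), R)))) = Mul(-8, Add(Rational(5, 3), Mul(Rational(4, 3), R))) = Add(Rational(-40, 3), Mul(Rational(-32, 3), R)))
Add(Function('B')(3), Mul(Mul(Mul(1, 0), -3), 58)) = Add(Add(Rational(-40, 3), Mul(Rational(-32, 3), 3)), Mul(Mul(Mul(1, 0), -3), 58)) = Add(Add(Rational(-40, 3), -32), Mul(Mul(0, -3), 58)) = Add(Rational(-136, 3), Mul(0, 58)) = Add(Rational(-136, 3), 0) = Rational(-136, 3)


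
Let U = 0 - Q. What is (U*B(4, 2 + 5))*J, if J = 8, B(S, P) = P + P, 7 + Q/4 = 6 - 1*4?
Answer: 2240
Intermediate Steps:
Q = -20 (Q = -28 + 4*(6 - 1*4) = -28 + 4*(6 - 4) = -28 + 4*2 = -28 + 8 = -20)
B(S, P) = 2*P
U = 20 (U = 0 - 1*(-20) = 0 + 20 = 20)
(U*B(4, 2 + 5))*J = (20*(2*(2 + 5)))*8 = (20*(2*7))*8 = (20*14)*8 = 280*8 = 2240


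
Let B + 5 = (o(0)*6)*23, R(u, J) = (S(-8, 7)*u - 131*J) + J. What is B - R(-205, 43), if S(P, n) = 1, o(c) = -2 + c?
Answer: 5514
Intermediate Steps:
R(u, J) = u - 130*J (R(u, J) = (1*u - 131*J) + J = (u - 131*J) + J = u - 130*J)
B = -281 (B = -5 + ((-2 + 0)*6)*23 = -5 - 2*6*23 = -5 - 12*23 = -5 - 276 = -281)
B - R(-205, 43) = -281 - (-205 - 130*43) = -281 - (-205 - 5590) = -281 - 1*(-5795) = -281 + 5795 = 5514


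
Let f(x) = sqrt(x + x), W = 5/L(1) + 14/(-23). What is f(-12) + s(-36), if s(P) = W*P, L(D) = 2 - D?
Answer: -3636/23 + 2*I*sqrt(6) ≈ -158.09 + 4.899*I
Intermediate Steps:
W = 101/23 (W = 5/(2 - 1*1) + 14/(-23) = 5/(2 - 1) + 14*(-1/23) = 5/1 - 14/23 = 5*1 - 14/23 = 5 - 14/23 = 101/23 ≈ 4.3913)
f(x) = sqrt(2)*sqrt(x) (f(x) = sqrt(2*x) = sqrt(2)*sqrt(x))
s(P) = 101*P/23
f(-12) + s(-36) = sqrt(2)*sqrt(-12) + (101/23)*(-36) = sqrt(2)*(2*I*sqrt(3)) - 3636/23 = 2*I*sqrt(6) - 3636/23 = -3636/23 + 2*I*sqrt(6)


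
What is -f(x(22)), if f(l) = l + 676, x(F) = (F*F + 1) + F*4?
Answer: -1249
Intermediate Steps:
x(F) = 1 + F² + 4*F (x(F) = (F² + 1) + 4*F = (1 + F²) + 4*F = 1 + F² + 4*F)
f(l) = 676 + l
-f(x(22)) = -(676 + (1 + 22² + 4*22)) = -(676 + (1 + 484 + 88)) = -(676 + 573) = -1*1249 = -1249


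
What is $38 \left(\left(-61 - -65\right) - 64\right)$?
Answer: $-2280$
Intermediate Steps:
$38 \left(\left(-61 - -65\right) - 64\right) = 38 \left(\left(-61 + 65\right) - 64\right) = 38 \left(4 - 64\right) = 38 \left(-60\right) = -2280$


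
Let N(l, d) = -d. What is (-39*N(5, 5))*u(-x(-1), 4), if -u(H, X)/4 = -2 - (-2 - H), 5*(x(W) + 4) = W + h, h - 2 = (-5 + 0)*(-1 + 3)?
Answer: -4524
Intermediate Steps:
h = -8 (h = 2 + (-5 + 0)*(-1 + 3) = 2 - 5*2 = 2 - 10 = -8)
x(W) = -28/5 + W/5 (x(W) = -4 + (W - 8)/5 = -4 + (-8 + W)/5 = -4 + (-8/5 + W/5) = -28/5 + W/5)
u(H, X) = -4*H (u(H, X) = -4*(-2 - (-2 - H)) = -4*(-2 + (2 + H)) = -4*H)
(-39*N(5, 5))*u(-x(-1), 4) = (-(-39)*5)*(-(-4)*(-28/5 + (⅕)*(-1))) = (-39*(-5))*(-(-4)*(-28/5 - ⅕)) = 195*(-(-4)*(-29)/5) = 195*(-4*29/5) = 195*(-116/5) = -4524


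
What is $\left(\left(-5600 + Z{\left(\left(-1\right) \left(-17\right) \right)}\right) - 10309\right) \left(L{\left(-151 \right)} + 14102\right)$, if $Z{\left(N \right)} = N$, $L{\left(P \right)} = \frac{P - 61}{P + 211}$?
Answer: $- \frac{3360792484}{15} \approx -2.2405 \cdot 10^{8}$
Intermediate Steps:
$L{\left(P \right)} = \frac{-61 + P}{211 + P}$
$\left(\left(-5600 + Z{\left(\left(-1\right) \left(-17\right) \right)}\right) - 10309\right) \left(L{\left(-151 \right)} + 14102\right) = \left(\left(-5600 - -17\right) - 10309\right) \left(\frac{-61 - 151}{211 - 151} + 14102\right) = \left(\left(-5600 + 17\right) - 10309\right) \left(\frac{1}{60} \left(-212\right) + 14102\right) = \left(-5583 - 10309\right) \left(\frac{1}{60} \left(-212\right) + 14102\right) = - 15892 \left(- \frac{53}{15} + 14102\right) = \left(-15892\right) \frac{211477}{15} = - \frac{3360792484}{15}$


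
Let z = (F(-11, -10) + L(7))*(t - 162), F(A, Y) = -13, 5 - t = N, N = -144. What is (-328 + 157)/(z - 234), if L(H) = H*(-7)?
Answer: -171/572 ≈ -0.29895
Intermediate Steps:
L(H) = -7*H
t = 149 (t = 5 - 1*(-144) = 5 + 144 = 149)
z = 806 (z = (-13 - 7*7)*(149 - 162) = (-13 - 49)*(-13) = -62*(-13) = 806)
(-328 + 157)/(z - 234) = (-328 + 157)/(806 - 234) = -171/572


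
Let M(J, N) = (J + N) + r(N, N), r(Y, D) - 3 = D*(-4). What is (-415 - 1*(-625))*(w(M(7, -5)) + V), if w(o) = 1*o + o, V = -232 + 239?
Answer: 11970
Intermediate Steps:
V = 7
r(Y, D) = 3 - 4*D (r(Y, D) = 3 + D*(-4) = 3 - 4*D)
M(J, N) = 3 + J - 3*N (M(J, N) = (J + N) + (3 - 4*N) = 3 + J - 3*N)
w(o) = 2*o (w(o) = o + o = 2*o)
(-415 - 1*(-625))*(w(M(7, -5)) + V) = (-415 - 1*(-625))*(2*(3 + 7 - 3*(-5)) + 7) = (-415 + 625)*(2*(3 + 7 + 15) + 7) = 210*(2*25 + 7) = 210*(50 + 7) = 210*57 = 11970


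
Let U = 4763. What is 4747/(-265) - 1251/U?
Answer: -22941476/1262195 ≈ -18.176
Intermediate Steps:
4747/(-265) - 1251/U = 4747/(-265) - 1251/4763 = 4747*(-1/265) - 1251*1/4763 = -4747/265 - 1251/4763 = -22941476/1262195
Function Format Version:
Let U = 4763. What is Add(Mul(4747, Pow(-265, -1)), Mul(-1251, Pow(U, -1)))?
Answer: Rational(-22941476, 1262195) ≈ -18.176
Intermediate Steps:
Add(Mul(4747, Pow(-265, -1)), Mul(-1251, Pow(U, -1))) = Add(Mul(4747, Pow(-265, -1)), Mul(-1251, Pow(4763, -1))) = Add(Mul(4747, Rational(-1, 265)), Mul(-1251, Rational(1, 4763))) = Add(Rational(-4747, 265), Rational(-1251, 4763)) = Rational(-22941476, 1262195)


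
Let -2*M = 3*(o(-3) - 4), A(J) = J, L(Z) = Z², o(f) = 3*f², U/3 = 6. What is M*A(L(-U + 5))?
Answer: -11661/2 ≈ -5830.5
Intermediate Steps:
U = 18 (U = 3*6 = 18)
M = -69/2 (M = -3*(3*(-3)² - 4)/2 = -3*(3*9 - 4)/2 = -3*(27 - 4)/2 = -3*23/2 = -½*69 = -69/2 ≈ -34.500)
M*A(L(-U + 5)) = -69*(-1*18 + 5)²/2 = -69*(-18 + 5)²/2 = -69/2*(-13)² = -69/2*169 = -11661/2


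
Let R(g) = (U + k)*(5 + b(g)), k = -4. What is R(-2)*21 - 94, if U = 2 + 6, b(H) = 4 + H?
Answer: 494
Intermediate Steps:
U = 8
R(g) = 36 + 4*g (R(g) = (8 - 4)*(5 + (4 + g)) = 4*(9 + g) = 36 + 4*g)
R(-2)*21 - 94 = (36 + 4*(-2))*21 - 94 = (36 - 8)*21 - 94 = 28*21 - 94 = 588 - 94 = 494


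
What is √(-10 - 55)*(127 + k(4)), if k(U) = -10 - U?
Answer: 113*I*√65 ≈ 911.04*I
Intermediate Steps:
√(-10 - 55)*(127 + k(4)) = √(-10 - 55)*(127 + (-10 - 1*4)) = √(-65)*(127 + (-10 - 4)) = (I*√65)*(127 - 14) = (I*√65)*113 = 113*I*√65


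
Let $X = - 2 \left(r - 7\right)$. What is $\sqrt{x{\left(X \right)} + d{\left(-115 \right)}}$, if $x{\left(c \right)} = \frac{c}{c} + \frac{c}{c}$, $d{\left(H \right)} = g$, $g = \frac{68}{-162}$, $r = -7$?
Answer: $\frac{8 \sqrt{2}}{9} \approx 1.2571$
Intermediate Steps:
$g = - \frac{34}{81}$ ($g = 68 \left(- \frac{1}{162}\right) = - \frac{34}{81} \approx -0.41975$)
$d{\left(H \right)} = - \frac{34}{81}$
$X = 28$ ($X = - 2 \left(-7 - 7\right) = \left(-2\right) \left(-14\right) = 28$)
$x{\left(c \right)} = 2$ ($x{\left(c \right)} = 1 + 1 = 2$)
$\sqrt{x{\left(X \right)} + d{\left(-115 \right)}} = \sqrt{2 - \frac{34}{81}} = \sqrt{\frac{128}{81}} = \frac{8 \sqrt{2}}{9}$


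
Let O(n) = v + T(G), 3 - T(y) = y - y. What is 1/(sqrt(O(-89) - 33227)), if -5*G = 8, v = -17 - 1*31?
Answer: -I*sqrt(8318)/16636 ≈ -0.0054823*I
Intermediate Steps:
v = -48 (v = -17 - 31 = -48)
G = -8/5 (G = -1/5*8 = -8/5 ≈ -1.6000)
T(y) = 3 (T(y) = 3 - (y - y) = 3 - 1*0 = 3 + 0 = 3)
O(n) = -45 (O(n) = -48 + 3 = -45)
1/(sqrt(O(-89) - 33227)) = 1/(sqrt(-45 - 33227)) = 1/(sqrt(-33272)) = 1/(2*I*sqrt(8318)) = -I*sqrt(8318)/16636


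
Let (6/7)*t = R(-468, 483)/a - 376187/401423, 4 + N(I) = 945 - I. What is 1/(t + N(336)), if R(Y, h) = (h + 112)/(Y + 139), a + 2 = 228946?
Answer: 25916755221984/15651301296555923 ≈ 0.0016559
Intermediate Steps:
a = 228944 (a = -2 + 228946 = 228944)
R(Y, h) = (112 + h)/(139 + Y)
N(I) = 941 - I (N(I) = -4 + (945 - I) = 941 - I)
t = -28335612744397/25916755221984 (t = 7*(((112 + 483)/(139 - 468))/228944 - 376187/401423)/6 = 7*((595/(-329))*(1/228944) - 376187*1/401423)/6 = 7*(-1/329*595*(1/228944) - 376187/401423)/6 = 7*(-85/47*1/228944 - 376187/401423)/6 = 7*(-85/10760368 - 376187/401423)/6 = (7/6)*(-4047944677771/4319459203664) = -28335612744397/25916755221984 ≈ -1.0933)
1/(t + N(336)) = 1/(-28335612744397/25916755221984 + (941 - 1*336)) = 1/(-28335612744397/25916755221984 + (941 - 336)) = 1/(-28335612744397/25916755221984 + 605) = 1/(15651301296555923/25916755221984) = 25916755221984/15651301296555923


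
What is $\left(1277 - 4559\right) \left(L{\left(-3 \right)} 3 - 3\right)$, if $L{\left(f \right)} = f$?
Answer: $39384$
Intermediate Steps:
$\left(1277 - 4559\right) \left(L{\left(-3 \right)} 3 - 3\right) = \left(1277 - 4559\right) \left(\left(-3\right) 3 - 3\right) = - 3282 \left(-9 - 3\right) = \left(-3282\right) \left(-12\right) = 39384$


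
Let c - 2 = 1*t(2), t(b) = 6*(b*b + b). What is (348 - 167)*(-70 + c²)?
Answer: 248694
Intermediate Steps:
t(b) = 6*b + 6*b² (t(b) = 6*(b² + b) = 6*(b + b²) = 6*b + 6*b²)
c = 38 (c = 2 + 1*(6*2*(1 + 2)) = 2 + 1*(6*2*3) = 2 + 1*36 = 2 + 36 = 38)
(348 - 167)*(-70 + c²) = (348 - 167)*(-70 + 38²) = 181*(-70 + 1444) = 181*1374 = 248694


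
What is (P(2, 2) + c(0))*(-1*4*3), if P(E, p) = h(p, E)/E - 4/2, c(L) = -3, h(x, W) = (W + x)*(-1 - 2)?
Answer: 132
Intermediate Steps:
h(x, W) = -3*W - 3*x (h(x, W) = (W + x)*(-3) = -3*W - 3*x)
P(E, p) = -2 + (-3*E - 3*p)/E (P(E, p) = (-3*E - 3*p)/E - 4/2 = (-3*E - 3*p)/E - 4*1/2 = (-3*E - 3*p)/E - 2 = -2 + (-3*E - 3*p)/E)
(P(2, 2) + c(0))*(-1*4*3) = ((-5 - 3*2/2) - 3)*(-1*4*3) = ((-5 - 3*2*1/2) - 3)*(-4*3) = ((-5 - 3) - 3)*(-12) = (-8 - 3)*(-12) = -11*(-12) = 132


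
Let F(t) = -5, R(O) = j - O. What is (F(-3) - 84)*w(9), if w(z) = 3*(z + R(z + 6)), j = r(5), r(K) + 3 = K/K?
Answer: 2136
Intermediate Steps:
r(K) = -2 (r(K) = -3 + K/K = -3 + 1 = -2)
j = -2
R(O) = -2 - O
w(z) = -24 (w(z) = 3*(z + (-2 - (z + 6))) = 3*(z + (-2 - (6 + z))) = 3*(z + (-2 + (-6 - z))) = 3*(z + (-8 - z)) = 3*(-8) = -24)
(F(-3) - 84)*w(9) = (-5 - 84)*(-24) = -89*(-24) = 2136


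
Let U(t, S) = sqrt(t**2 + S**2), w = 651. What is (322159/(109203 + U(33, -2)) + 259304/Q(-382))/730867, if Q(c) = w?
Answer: 3115179120214591/5673988361475750372 - 322159*sqrt(1093)/8715803934678572 ≈ 0.00054903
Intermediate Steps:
Q(c) = 651
U(t, S) = sqrt(S**2 + t**2)
(322159/(109203 + U(33, -2)) + 259304/Q(-382))/730867 = (322159/(109203 + sqrt((-2)**2 + 33**2)) + 259304/651)/730867 = (322159/(109203 + sqrt(4 + 1089)) + 259304*(1/651))*(1/730867) = (322159/(109203 + sqrt(1093)) + 259304/651)*(1/730867) = (259304/651 + 322159/(109203 + sqrt(1093)))*(1/730867) = 259304/475794417 + 322159/(730867*(109203 + sqrt(1093)))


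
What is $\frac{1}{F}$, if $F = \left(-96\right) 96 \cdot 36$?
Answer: $- \frac{1}{331776} \approx -3.0141 \cdot 10^{-6}$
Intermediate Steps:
$F = -331776$ ($F = \left(-9216\right) 36 = -331776$)
$\frac{1}{F} = \frac{1}{-331776} = - \frac{1}{331776}$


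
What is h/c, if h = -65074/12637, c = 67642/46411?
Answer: -1510074707/427395977 ≈ -3.5332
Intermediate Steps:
c = 67642/46411 (c = 67642*(1/46411) = 67642/46411 ≈ 1.4575)
h = -65074/12637 (h = -65074*1/12637 = -65074/12637 ≈ -5.1495)
h/c = -65074/(12637*67642/46411) = -65074/12637*46411/67642 = -1510074707/427395977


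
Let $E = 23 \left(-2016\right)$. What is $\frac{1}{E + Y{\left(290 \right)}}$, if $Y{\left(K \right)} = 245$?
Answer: $- \frac{1}{46123} \approx -2.1681 \cdot 10^{-5}$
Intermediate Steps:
$E = -46368$
$\frac{1}{E + Y{\left(290 \right)}} = \frac{1}{-46368 + 245} = \frac{1}{-46123} = - \frac{1}{46123}$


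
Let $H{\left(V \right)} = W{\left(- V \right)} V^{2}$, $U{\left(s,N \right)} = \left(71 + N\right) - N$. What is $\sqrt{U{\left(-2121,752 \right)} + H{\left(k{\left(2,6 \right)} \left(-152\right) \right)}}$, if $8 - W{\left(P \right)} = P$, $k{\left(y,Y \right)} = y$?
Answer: $i \sqrt{27355065} \approx 5230.2 i$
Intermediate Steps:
$W{\left(P \right)} = 8 - P$
$U{\left(s,N \right)} = 71$
$H{\left(V \right)} = V^{2} \left(8 + V\right)$ ($H{\left(V \right)} = \left(8 - - V\right) V^{2} = \left(8 + V\right) V^{2} = V^{2} \left(8 + V\right)$)
$\sqrt{U{\left(-2121,752 \right)} + H{\left(k{\left(2,6 \right)} \left(-152\right) \right)}} = \sqrt{71 + \left(2 \left(-152\right)\right)^{2} \left(8 + 2 \left(-152\right)\right)} = \sqrt{71 + \left(-304\right)^{2} \left(8 - 304\right)} = \sqrt{71 + 92416 \left(-296\right)} = \sqrt{71 - 27355136} = \sqrt{-27355065} = i \sqrt{27355065}$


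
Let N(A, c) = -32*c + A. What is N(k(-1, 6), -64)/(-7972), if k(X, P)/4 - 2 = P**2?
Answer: -550/1993 ≈ -0.27597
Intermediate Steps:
k(X, P) = 8 + 4*P**2
N(A, c) = A - 32*c
N(k(-1, 6), -64)/(-7972) = ((8 + 4*6**2) - 32*(-64))/(-7972) = ((8 + 4*36) + 2048)*(-1/7972) = ((8 + 144) + 2048)*(-1/7972) = (152 + 2048)*(-1/7972) = 2200*(-1/7972) = -550/1993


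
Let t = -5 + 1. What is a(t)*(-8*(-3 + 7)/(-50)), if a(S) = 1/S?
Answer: -4/25 ≈ -0.16000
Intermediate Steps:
t = -4
a(S) = 1/S
a(t)*(-8*(-3 + 7)/(-50)) = (-8*(-3 + 7)/(-50))/(-4) = -(-8*4)*(-1)/(4*50) = -(-8)*(-1)/50 = -1/4*16/25 = -4/25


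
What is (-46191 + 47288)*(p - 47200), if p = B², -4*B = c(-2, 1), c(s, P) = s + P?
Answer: -828453303/16 ≈ -5.1778e+7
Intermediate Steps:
c(s, P) = P + s
B = ¼ (B = -(1 - 2)/4 = -¼*(-1) = ¼ ≈ 0.25000)
p = 1/16 (p = (¼)² = 1/16 ≈ 0.062500)
(-46191 + 47288)*(p - 47200) = (-46191 + 47288)*(1/16 - 47200) = 1097*(-755199/16) = -828453303/16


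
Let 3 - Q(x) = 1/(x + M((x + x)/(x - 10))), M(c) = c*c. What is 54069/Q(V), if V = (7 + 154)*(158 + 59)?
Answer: 2304656817416521281/127871876560118 ≈ 18023.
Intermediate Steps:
V = 34937 (V = 161*217 = 34937)
M(c) = c²
Q(x) = 3 - 1/(x + 4*x²/(-10 + x)²) (Q(x) = 3 - 1/(x + ((x + x)/(x - 10))²) = 3 - 1/(x + ((2*x)/(-10 + x))²) = 3 - 1/(x + (2*x/(-10 + x))²) = 3 - 1/(x + 4*x²/(-10 + x)²))
54069/Q(V) = 54069/(((12*34937² + (-10 + 34937)²*(-1 + 3*34937))/(34937*((-10 + 34937)² + 4*34937)))) = 54069/(((12*1220593969 + 34927²*(-1 + 104811))/(34937*(34927² + 139748)))) = 54069/(((14647127628 + 1219895329*104810)/(34937*(1219895329 + 139748)))) = 54069/(((1/34937)*(14647127628 + 127857229432490)/1220035077)) = 54069/(((1/34937)*(1/1220035077)*127871876560118)) = 54069/(127871876560118/42624365485149) = 54069*(42624365485149/127871876560118) = 2304656817416521281/127871876560118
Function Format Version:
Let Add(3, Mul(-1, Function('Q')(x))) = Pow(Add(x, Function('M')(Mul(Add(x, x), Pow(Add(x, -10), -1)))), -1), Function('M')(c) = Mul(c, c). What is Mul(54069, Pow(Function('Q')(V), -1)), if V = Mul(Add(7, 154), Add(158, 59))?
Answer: Rational(2304656817416521281, 127871876560118) ≈ 18023.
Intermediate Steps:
V = 34937 (V = Mul(161, 217) = 34937)
Function('M')(c) = Pow(c, 2)
Function('Q')(x) = Add(3, Mul(-1, Pow(Add(x, Mul(4, Pow(x, 2), Pow(Add(-10, x), -2))), -1))) (Function('Q')(x) = Add(3, Mul(-1, Pow(Add(x, Pow(Mul(Add(x, x), Pow(Add(x, -10), -1)), 2)), -1))) = Add(3, Mul(-1, Pow(Add(x, Pow(Mul(Mul(2, x), Pow(Add(-10, x), -1)), 2)), -1))) = Add(3, Mul(-1, Pow(Add(x, Pow(Mul(2, x, Pow(Add(-10, x), -1)), 2)), -1))) = Add(3, Mul(-1, Pow(Add(x, Mul(4, Pow(x, 2), Pow(Add(-10, x), -2))), -1))))
Mul(54069, Pow(Function('Q')(V), -1)) = Mul(54069, Pow(Mul(Pow(34937, -1), Pow(Add(Pow(Add(-10, 34937), 2), Mul(4, 34937)), -1), Add(Mul(12, Pow(34937, 2)), Mul(Pow(Add(-10, 34937), 2), Add(-1, Mul(3, 34937))))), -1)) = Mul(54069, Pow(Mul(Rational(1, 34937), Pow(Add(Pow(34927, 2), 139748), -1), Add(Mul(12, 1220593969), Mul(Pow(34927, 2), Add(-1, 104811)))), -1)) = Mul(54069, Pow(Mul(Rational(1, 34937), Pow(Add(1219895329, 139748), -1), Add(14647127628, Mul(1219895329, 104810))), -1)) = Mul(54069, Pow(Mul(Rational(1, 34937), Pow(1220035077, -1), Add(14647127628, 127857229432490)), -1)) = Mul(54069, Pow(Mul(Rational(1, 34937), Rational(1, 1220035077), 127871876560118), -1)) = Mul(54069, Pow(Rational(127871876560118, 42624365485149), -1)) = Mul(54069, Rational(42624365485149, 127871876560118)) = Rational(2304656817416521281, 127871876560118)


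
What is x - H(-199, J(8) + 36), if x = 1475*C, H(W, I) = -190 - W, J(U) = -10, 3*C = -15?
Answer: -7384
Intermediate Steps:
C = -5 (C = (⅓)*(-15) = -5)
x = -7375 (x = 1475*(-5) = -7375)
x - H(-199, J(8) + 36) = -7375 - (-190 - 1*(-199)) = -7375 - (-190 + 199) = -7375 - 1*9 = -7375 - 9 = -7384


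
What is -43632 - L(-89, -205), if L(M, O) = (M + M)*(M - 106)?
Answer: -78342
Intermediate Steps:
L(M, O) = 2*M*(-106 + M) (L(M, O) = (2*M)*(-106 + M) = 2*M*(-106 + M))
-43632 - L(-89, -205) = -43632 - 2*(-89)*(-106 - 89) = -43632 - 2*(-89)*(-195) = -43632 - 1*34710 = -43632 - 34710 = -78342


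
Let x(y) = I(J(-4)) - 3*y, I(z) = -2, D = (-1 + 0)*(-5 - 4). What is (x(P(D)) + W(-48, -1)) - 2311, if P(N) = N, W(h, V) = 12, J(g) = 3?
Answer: -2328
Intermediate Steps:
D = 9 (D = -1*(-9) = 9)
x(y) = -2 - 3*y
(x(P(D)) + W(-48, -1)) - 2311 = ((-2 - 3*9) + 12) - 2311 = ((-2 - 27) + 12) - 2311 = (-29 + 12) - 2311 = -17 - 2311 = -2328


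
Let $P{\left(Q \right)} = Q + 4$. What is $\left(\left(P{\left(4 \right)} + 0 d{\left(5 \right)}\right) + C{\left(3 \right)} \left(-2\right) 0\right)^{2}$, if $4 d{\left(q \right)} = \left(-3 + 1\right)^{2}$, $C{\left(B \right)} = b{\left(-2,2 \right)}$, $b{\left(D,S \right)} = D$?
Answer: $64$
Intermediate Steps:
$P{\left(Q \right)} = 4 + Q$
$C{\left(B \right)} = -2$
$d{\left(q \right)} = 1$ ($d{\left(q \right)} = \frac{\left(-3 + 1\right)^{2}}{4} = \frac{\left(-2\right)^{2}}{4} = \frac{1}{4} \cdot 4 = 1$)
$\left(\left(P{\left(4 \right)} + 0 d{\left(5 \right)}\right) + C{\left(3 \right)} \left(-2\right) 0\right)^{2} = \left(\left(\left(4 + 4\right) + 0 \cdot 1\right) + \left(-2\right) \left(-2\right) 0\right)^{2} = \left(\left(8 + 0\right) + 4 \cdot 0\right)^{2} = \left(8 + 0\right)^{2} = 8^{2} = 64$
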